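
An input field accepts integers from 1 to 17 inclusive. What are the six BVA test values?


Range: [1, 17]
Boundaries: just below min, min, min+1, max-1, max, just above max
Values: [0, 1, 2, 16, 17, 18]

[0, 1, 2, 16, 17, 18]


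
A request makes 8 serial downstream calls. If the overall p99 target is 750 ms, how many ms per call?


Formula: per_stage = total_budget / stages
per_stage = 750 / 8
per_stage = 93.75 ms

93.75 ms


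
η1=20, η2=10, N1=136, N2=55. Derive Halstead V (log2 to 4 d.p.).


Formula: V = N * log2(η), where N = N1 + N2 and η = η1 + η2
η = 20 + 10 = 30
N = 136 + 55 = 191
log2(30) ≈ 4.9069
V = 191 * 4.9069 = 937.22

937.22


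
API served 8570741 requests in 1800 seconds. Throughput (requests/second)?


Formula: throughput = requests / seconds
throughput = 8570741 / 1800
throughput = 4761.52 requests/second

4761.52 requests/second


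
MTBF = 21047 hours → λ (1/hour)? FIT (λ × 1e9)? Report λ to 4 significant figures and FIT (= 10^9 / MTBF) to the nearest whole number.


Formula: λ = 1 / MTBF; FIT = λ × 1e9 = 1e9 / MTBF
λ = 1 / 21047 ≈ 4.751e-05 failures/hour
FIT = 1e9 / 21047 ≈ 47513 failures per 1e9 hours (nearest whole number)

λ = 4.751e-05 /h, FIT = 47513


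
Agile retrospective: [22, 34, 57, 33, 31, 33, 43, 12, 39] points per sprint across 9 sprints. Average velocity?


Formula: Avg velocity = Total points / Number of sprints
Points: [22, 34, 57, 33, 31, 33, 43, 12, 39]
Sum = 22 + 34 + 57 + 33 + 31 + 33 + 43 + 12 + 39 = 304
Avg velocity = 304 / 9 = 33.78 points/sprint

33.78 points/sprint


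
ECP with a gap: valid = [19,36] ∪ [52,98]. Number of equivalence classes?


Valid ranges: [19,36] and [52,98]
Class 1: x < 19 — invalid
Class 2: 19 ≤ x ≤ 36 — valid
Class 3: 36 < x < 52 — invalid (gap between ranges)
Class 4: 52 ≤ x ≤ 98 — valid
Class 5: x > 98 — invalid
Total equivalence classes: 5

5 equivalence classes


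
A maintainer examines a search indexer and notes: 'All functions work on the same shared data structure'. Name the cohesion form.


Reasoning: Functions share data
Type: Communicational cohesion

Communicational cohesion


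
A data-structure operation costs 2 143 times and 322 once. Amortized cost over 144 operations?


Formula: Amortized cost = Total cost / Operations
Total cost = (143 * 2) + (1 * 322)
Total cost = 286 + 322 = 608
Amortized = 608 / 144 = 4.2222

4.2222


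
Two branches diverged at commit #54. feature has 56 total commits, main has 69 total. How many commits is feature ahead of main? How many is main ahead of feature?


Common ancestor: commit #54
feature commits after divergence: 56 - 54 = 2
main commits after divergence: 69 - 54 = 15
feature is 2 commits ahead of main
main is 15 commits ahead of feature

feature ahead: 2, main ahead: 15


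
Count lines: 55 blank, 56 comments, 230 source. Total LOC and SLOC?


Total LOC = blank + comment + code
Total LOC = 55 + 56 + 230 = 341
SLOC (source only) = code = 230

Total LOC: 341, SLOC: 230


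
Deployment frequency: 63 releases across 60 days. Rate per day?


Formula: deployments per day = releases / days
= 63 / 60
= 1.05 deploys/day
(equivalently, 7.35 deploys/week)

1.05 deploys/day


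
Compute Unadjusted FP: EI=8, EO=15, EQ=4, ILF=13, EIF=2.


UFP = EI*4 + EO*5 + EQ*4 + ILF*10 + EIF*7
UFP = 8*4 + 15*5 + 4*4 + 13*10 + 2*7
UFP = 32 + 75 + 16 + 130 + 14
UFP = 267

267


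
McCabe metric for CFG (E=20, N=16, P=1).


Formula: V(G) = E - N + 2P
V(G) = 20 - 16 + 2*1
V(G) = 4 + 2
V(G) = 6

6


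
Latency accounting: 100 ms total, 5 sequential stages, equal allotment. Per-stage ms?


Formula: per_stage = total_budget / stages
per_stage = 100 / 5
per_stage = 20.0 ms

20.0 ms


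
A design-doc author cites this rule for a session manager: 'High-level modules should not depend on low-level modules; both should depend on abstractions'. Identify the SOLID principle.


This describes the Dependency Inversion Principle (DIP)

Dependency Inversion Principle (DIP)


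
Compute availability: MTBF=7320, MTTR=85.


Availability = MTBF / (MTBF + MTTR)
Availability = 7320 / (7320 + 85)
Availability = 7320 / 7405
Availability = 98.8521%

98.8521%


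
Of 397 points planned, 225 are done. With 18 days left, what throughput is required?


Formula: Required rate = Remaining points / Days left
Remaining = 397 - 225 = 172 points
Required rate = 172 / 18 = 9.56 points/day

9.56 points/day


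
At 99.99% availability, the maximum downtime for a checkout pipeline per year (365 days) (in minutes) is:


Formula: allowed downtime = period * (100 - SLA) / 100
Period (year (365 days)) = 525600 minutes
Unavailability fraction = (100 - 99.99) / 100
Allowed downtime = 525600 * (100 - 99.99) / 100
Allowed downtime = 52.56 minutes

52.56 minutes


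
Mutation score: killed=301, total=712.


Mutation score = killed / total * 100
Mutation score = 301 / 712 * 100
Mutation score = 42.28%

42.28%


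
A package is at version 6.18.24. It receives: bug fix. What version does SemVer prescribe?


Current: 6.18.24
Change category: 'bug fix' → patch bump
SemVer rule: patch bump → increment PATCH (MAJOR and MINOR unchanged)
New: 6.18.25

6.18.25


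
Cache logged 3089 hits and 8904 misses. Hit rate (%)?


Formula: hit rate = hits / (hits + misses) * 100
hit rate = 3089 / (3089 + 8904) * 100
hit rate = 3089 / 11993 * 100
hit rate = 25.76%

25.76%


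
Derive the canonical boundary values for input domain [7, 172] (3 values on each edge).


Range: [7, 172]
Boundaries: just below min, min, min+1, max-1, max, just above max
Values: [6, 7, 8, 171, 172, 173]

[6, 7, 8, 171, 172, 173]


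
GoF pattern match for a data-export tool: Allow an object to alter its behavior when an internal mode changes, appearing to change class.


This matches the State pattern

State


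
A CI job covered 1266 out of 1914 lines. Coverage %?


Coverage = covered / total * 100
Coverage = 1266 / 1914 * 100
Coverage = 66.14%

66.14%


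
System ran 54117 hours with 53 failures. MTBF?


Formula: MTBF = Total operating time / Number of failures
MTBF = 54117 / 53
MTBF = 1021.08 hours

1021.08 hours


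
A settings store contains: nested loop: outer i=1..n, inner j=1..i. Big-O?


Reasoning: triangle: n(n+1)/2 ~ n^2/2
Complexity: O(n^2)

O(n^2)


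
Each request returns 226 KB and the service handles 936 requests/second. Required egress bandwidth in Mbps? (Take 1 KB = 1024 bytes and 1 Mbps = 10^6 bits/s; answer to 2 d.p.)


Formula: Mbps = payload_bytes * RPS * 8 / 1e6
Payload per request = 226 KB = 226 * 1024 = 231424 bytes
Total bytes/sec = 231424 * 936 = 216612864
Total bits/sec = 216612864 * 8 = 1732902912
Mbps = 1732902912 / 1e6 = 1732.9

1732.9 Mbps


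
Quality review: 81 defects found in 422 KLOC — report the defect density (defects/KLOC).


Defect density = defects / KLOC
Defect density = 81 / 422
Defect density = 0.192 defects/KLOC

0.192 defects/KLOC


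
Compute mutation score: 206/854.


Mutation score = killed / total * 100
Mutation score = 206 / 854 * 100
Mutation score = 24.12%

24.12%


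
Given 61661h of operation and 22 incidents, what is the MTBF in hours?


Formula: MTBF = Total operating time / Number of failures
MTBF = 61661 / 22
MTBF = 2802.77 hours

2802.77 hours


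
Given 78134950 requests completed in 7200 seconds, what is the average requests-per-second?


Formula: throughput = requests / seconds
throughput = 78134950 / 7200
throughput = 10852.08 requests/second

10852.08 requests/second


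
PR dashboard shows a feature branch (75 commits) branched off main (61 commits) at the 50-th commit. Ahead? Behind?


Common ancestor: commit #50
feature commits after divergence: 75 - 50 = 25
main commits after divergence: 61 - 50 = 11
feature is 25 commits ahead of main
main is 11 commits ahead of feature

feature ahead: 25, main ahead: 11


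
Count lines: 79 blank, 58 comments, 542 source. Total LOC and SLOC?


Total LOC = blank + comment + code
Total LOC = 79 + 58 + 542 = 679
SLOC (source only) = code = 542

Total LOC: 679, SLOC: 542


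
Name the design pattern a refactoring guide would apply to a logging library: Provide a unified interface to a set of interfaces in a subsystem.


This matches the Facade pattern

Facade


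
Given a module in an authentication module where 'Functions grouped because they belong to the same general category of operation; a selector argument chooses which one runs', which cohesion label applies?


Reasoning: Grouped by category of activity, not by data or sequence
Type: Logical cohesion

Logical cohesion


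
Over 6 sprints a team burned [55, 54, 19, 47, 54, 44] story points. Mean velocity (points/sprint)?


Formula: Avg velocity = Total points / Number of sprints
Points: [55, 54, 19, 47, 54, 44]
Sum = 55 + 54 + 19 + 47 + 54 + 44 = 273
Avg velocity = 273 / 6 = 45.5 points/sprint

45.5 points/sprint


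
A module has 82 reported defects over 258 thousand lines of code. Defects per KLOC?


Defect density = defects / KLOC
Defect density = 82 / 258
Defect density = 0.318 defects/KLOC

0.318 defects/KLOC


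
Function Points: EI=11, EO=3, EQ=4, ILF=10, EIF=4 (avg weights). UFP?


UFP = EI*4 + EO*5 + EQ*4 + ILF*10 + EIF*7
UFP = 11*4 + 3*5 + 4*4 + 10*10 + 4*7
UFP = 44 + 15 + 16 + 100 + 28
UFP = 203

203


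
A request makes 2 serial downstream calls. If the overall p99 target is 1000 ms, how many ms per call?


Formula: per_stage = total_budget / stages
per_stage = 1000 / 2
per_stage = 500.0 ms

500.0 ms


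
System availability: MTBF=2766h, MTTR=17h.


Availability = MTBF / (MTBF + MTTR)
Availability = 2766 / (2766 + 17)
Availability = 2766 / 2783
Availability = 99.3891%

99.3891%


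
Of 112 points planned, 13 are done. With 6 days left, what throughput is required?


Formula: Required rate = Remaining points / Days left
Remaining = 112 - 13 = 99 points
Required rate = 99 / 6 = 16.5 points/day

16.5 points/day


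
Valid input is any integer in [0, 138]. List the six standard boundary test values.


Range: [0, 138]
Boundaries: just below min, min, min+1, max-1, max, just above max
Values: [-1, 0, 1, 137, 138, 139]

[-1, 0, 1, 137, 138, 139]


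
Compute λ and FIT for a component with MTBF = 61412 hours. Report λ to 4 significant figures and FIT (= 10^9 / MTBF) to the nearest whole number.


Formula: λ = 1 / MTBF; FIT = λ × 1e9 = 1e9 / MTBF
λ = 1 / 61412 ≈ 1.628e-05 failures/hour
FIT = 1e9 / 61412 ≈ 16283 failures per 1e9 hours (nearest whole number)

λ = 1.628e-05 /h, FIT = 16283


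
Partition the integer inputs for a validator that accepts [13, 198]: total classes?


Valid range: [13, 198]
Class 1: x < 13 — invalid
Class 2: 13 ≤ x ≤ 198 — valid
Class 3: x > 198 — invalid
Total equivalence classes: 3

3 equivalence classes


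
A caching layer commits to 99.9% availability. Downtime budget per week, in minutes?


Formula: allowed downtime = period * (100 - SLA) / 100
Period (week) = 10080 minutes
Unavailability fraction = (100 - 99.9) / 100
Allowed downtime = 10080 * (100 - 99.9) / 100
Allowed downtime = 10.08 minutes

10.08 minutes


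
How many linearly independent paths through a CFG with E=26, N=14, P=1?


Formula: V(G) = E - N + 2P
V(G) = 26 - 14 + 2*1
V(G) = 12 + 2
V(G) = 14

14


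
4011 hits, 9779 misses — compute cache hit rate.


Formula: hit rate = hits / (hits + misses) * 100
hit rate = 4011 / (4011 + 9779) * 100
hit rate = 4011 / 13790 * 100
hit rate = 29.09%

29.09%


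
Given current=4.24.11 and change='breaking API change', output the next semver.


Current: 4.24.11
Change category: 'breaking API change' → major bump
SemVer rule: major bump → increment MAJOR, reset MINOR and PATCH to 0
New: 5.0.0

5.0.0


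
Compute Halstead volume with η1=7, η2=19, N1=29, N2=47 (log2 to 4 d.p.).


Formula: V = N * log2(η), where N = N1 + N2 and η = η1 + η2
η = 7 + 19 = 26
N = 29 + 47 = 76
log2(26) ≈ 4.7004
V = 76 * 4.7004 = 357.23

357.23


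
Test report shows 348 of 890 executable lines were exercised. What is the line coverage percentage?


Coverage = covered / total * 100
Coverage = 348 / 890 * 100
Coverage = 39.1%

39.1%


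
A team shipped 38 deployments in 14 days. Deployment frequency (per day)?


Formula: deployments per day = releases / days
= 38 / 14
= 2.714 deploys/day
(equivalently, 19.0 deploys/week)

2.714 deploys/day


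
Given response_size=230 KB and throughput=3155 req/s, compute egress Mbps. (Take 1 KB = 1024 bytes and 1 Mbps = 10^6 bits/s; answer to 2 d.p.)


Formula: Mbps = payload_bytes * RPS * 8 / 1e6
Payload per request = 230 KB = 230 * 1024 = 235520 bytes
Total bytes/sec = 235520 * 3155 = 743065600
Total bits/sec = 743065600 * 8 = 5944524800
Mbps = 5944524800 / 1e6 = 5944.52

5944.52 Mbps


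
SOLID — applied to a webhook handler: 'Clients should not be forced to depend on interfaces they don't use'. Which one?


This describes the Interface Segregation Principle (ISP)

Interface Segregation Principle (ISP)


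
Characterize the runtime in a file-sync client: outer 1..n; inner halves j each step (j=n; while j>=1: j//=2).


Reasoning: n times log n
Complexity: O(n log n)

O(n log n)


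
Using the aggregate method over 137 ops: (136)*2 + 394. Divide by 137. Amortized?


Formula: Amortized cost = Total cost / Operations
Total cost = (136 * 2) + (1 * 394)
Total cost = 272 + 394 = 666
Amortized = 666 / 137 = 4.8613

4.8613


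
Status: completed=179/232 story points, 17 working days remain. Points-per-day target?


Formula: Required rate = Remaining points / Days left
Remaining = 232 - 179 = 53 points
Required rate = 53 / 17 = 3.12 points/day

3.12 points/day


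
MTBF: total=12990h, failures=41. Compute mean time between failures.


Formula: MTBF = Total operating time / Number of failures
MTBF = 12990 / 41
MTBF = 316.83 hours

316.83 hours


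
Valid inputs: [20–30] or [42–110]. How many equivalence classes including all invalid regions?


Valid ranges: [20,30] and [42,110]
Class 1: x < 20 — invalid
Class 2: 20 ≤ x ≤ 30 — valid
Class 3: 30 < x < 42 — invalid (gap between ranges)
Class 4: 42 ≤ x ≤ 110 — valid
Class 5: x > 110 — invalid
Total equivalence classes: 5

5 equivalence classes


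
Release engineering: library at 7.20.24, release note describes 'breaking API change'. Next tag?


Current: 7.20.24
Change category: 'breaking API change' → major bump
SemVer rule: major bump → increment MAJOR, reset MINOR and PATCH to 0
New: 8.0.0

8.0.0


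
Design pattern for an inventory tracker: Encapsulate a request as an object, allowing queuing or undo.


This matches the Command pattern

Command


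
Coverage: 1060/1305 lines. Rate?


Coverage = covered / total * 100
Coverage = 1060 / 1305 * 100
Coverage = 81.23%

81.23%


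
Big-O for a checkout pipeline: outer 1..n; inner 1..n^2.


Reasoning: n times n^2
Complexity: O(n^3)

O(n^3)


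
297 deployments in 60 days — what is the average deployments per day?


Formula: deployments per day = releases / days
= 297 / 60
= 4.95 deploys/day
(equivalently, 34.65 deploys/week)

4.95 deploys/day


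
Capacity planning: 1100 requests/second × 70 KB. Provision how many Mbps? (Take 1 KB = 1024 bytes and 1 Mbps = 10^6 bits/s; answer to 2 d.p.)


Formula: Mbps = payload_bytes * RPS * 8 / 1e6
Payload per request = 70 KB = 70 * 1024 = 71680 bytes
Total bytes/sec = 71680 * 1100 = 78848000
Total bits/sec = 78848000 * 8 = 630784000
Mbps = 630784000 / 1e6 = 630.78

630.78 Mbps


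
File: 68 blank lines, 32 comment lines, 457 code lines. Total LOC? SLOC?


Total LOC = blank + comment + code
Total LOC = 68 + 32 + 457 = 557
SLOC (source only) = code = 457

Total LOC: 557, SLOC: 457


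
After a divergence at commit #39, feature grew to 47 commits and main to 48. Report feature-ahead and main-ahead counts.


Common ancestor: commit #39
feature commits after divergence: 47 - 39 = 8
main commits after divergence: 48 - 39 = 9
feature is 8 commits ahead of main
main is 9 commits ahead of feature

feature ahead: 8, main ahead: 9


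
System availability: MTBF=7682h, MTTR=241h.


Availability = MTBF / (MTBF + MTTR)
Availability = 7682 / (7682 + 241)
Availability = 7682 / 7923
Availability = 96.9582%

96.9582%


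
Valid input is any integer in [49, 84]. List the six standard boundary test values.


Range: [49, 84]
Boundaries: just below min, min, min+1, max-1, max, just above max
Values: [48, 49, 50, 83, 84, 85]

[48, 49, 50, 83, 84, 85]


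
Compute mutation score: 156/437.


Mutation score = killed / total * 100
Mutation score = 156 / 437 * 100
Mutation score = 35.7%

35.7%


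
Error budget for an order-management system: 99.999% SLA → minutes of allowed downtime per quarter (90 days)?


Formula: allowed downtime = period * (100 - SLA) / 100
Period (quarter (90 days)) = 129600 minutes
Unavailability fraction = (100 - 99.999) / 100
Allowed downtime = 129600 * (100 - 99.999) / 100
Allowed downtime = 1.296 minutes

1.296 minutes


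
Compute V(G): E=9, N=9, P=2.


Formula: V(G) = E - N + 2P
V(G) = 9 - 9 + 2*2
V(G) = 0 + 4
V(G) = 4

4


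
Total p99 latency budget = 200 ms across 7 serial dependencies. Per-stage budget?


Formula: per_stage = total_budget / stages
per_stage = 200 / 7
per_stage = 28.57 ms

28.57 ms


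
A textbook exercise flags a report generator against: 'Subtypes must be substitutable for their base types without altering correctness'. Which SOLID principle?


This describes the Liskov Substitution Principle (LSP)

Liskov Substitution Principle (LSP)


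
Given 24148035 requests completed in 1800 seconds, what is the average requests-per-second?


Formula: throughput = requests / seconds
throughput = 24148035 / 1800
throughput = 13415.58 requests/second

13415.58 requests/second


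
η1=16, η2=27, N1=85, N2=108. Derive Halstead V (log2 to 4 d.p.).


Formula: V = N * log2(η), where N = N1 + N2 and η = η1 + η2
η = 16 + 27 = 43
N = 85 + 108 = 193
log2(43) ≈ 5.4263
V = 193 * 5.4263 = 1047.28

1047.28


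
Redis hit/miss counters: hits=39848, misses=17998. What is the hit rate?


Formula: hit rate = hits / (hits + misses) * 100
hit rate = 39848 / (39848 + 17998) * 100
hit rate = 39848 / 57846 * 100
hit rate = 68.89%

68.89%


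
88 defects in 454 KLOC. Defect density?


Defect density = defects / KLOC
Defect density = 88 / 454
Defect density = 0.194 defects/KLOC

0.194 defects/KLOC


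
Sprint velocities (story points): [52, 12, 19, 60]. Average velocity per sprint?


Formula: Avg velocity = Total points / Number of sprints
Points: [52, 12, 19, 60]
Sum = 52 + 12 + 19 + 60 = 143
Avg velocity = 143 / 4 = 35.75 points/sprint

35.75 points/sprint


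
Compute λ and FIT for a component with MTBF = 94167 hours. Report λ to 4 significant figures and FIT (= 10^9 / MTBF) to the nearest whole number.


Formula: λ = 1 / MTBF; FIT = λ × 1e9 = 1e9 / MTBF
λ = 1 / 94167 ≈ 1.062e-05 failures/hour
FIT = 1e9 / 94167 ≈ 10619 failures per 1e9 hours (nearest whole number)

λ = 1.062e-05 /h, FIT = 10619


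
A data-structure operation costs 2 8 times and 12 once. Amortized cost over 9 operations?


Formula: Amortized cost = Total cost / Operations
Total cost = (8 * 2) + (1 * 12)
Total cost = 16 + 12 = 28
Amortized = 28 / 9 = 3.1111

3.1111


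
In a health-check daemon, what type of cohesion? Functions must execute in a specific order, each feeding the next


Reasoning: Output of one is input to next
Type: Sequential cohesion

Sequential cohesion


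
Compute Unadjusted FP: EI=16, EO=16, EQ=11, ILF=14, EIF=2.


UFP = EI*4 + EO*5 + EQ*4 + ILF*10 + EIF*7
UFP = 16*4 + 16*5 + 11*4 + 14*10 + 2*7
UFP = 64 + 80 + 44 + 140 + 14
UFP = 342

342


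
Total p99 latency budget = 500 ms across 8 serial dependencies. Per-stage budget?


Formula: per_stage = total_budget / stages
per_stage = 500 / 8
per_stage = 62.5 ms

62.5 ms


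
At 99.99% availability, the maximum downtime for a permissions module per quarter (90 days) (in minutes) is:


Formula: allowed downtime = period * (100 - SLA) / 100
Period (quarter (90 days)) = 129600 minutes
Unavailability fraction = (100 - 99.99) / 100
Allowed downtime = 129600 * (100 - 99.99) / 100
Allowed downtime = 12.96 minutes

12.96 minutes


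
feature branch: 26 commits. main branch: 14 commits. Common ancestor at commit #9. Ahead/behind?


Common ancestor: commit #9
feature commits after divergence: 26 - 9 = 17
main commits after divergence: 14 - 9 = 5
feature is 17 commits ahead of main
main is 5 commits ahead of feature

feature ahead: 17, main ahead: 5


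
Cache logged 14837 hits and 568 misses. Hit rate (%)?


Formula: hit rate = hits / (hits + misses) * 100
hit rate = 14837 / (14837 + 568) * 100
hit rate = 14837 / 15405 * 100
hit rate = 96.31%

96.31%


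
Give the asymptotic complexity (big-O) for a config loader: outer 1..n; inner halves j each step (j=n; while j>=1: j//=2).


Reasoning: n times log n
Complexity: O(n log n)

O(n log n)


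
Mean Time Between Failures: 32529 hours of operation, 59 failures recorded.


Formula: MTBF = Total operating time / Number of failures
MTBF = 32529 / 59
MTBF = 551.34 hours

551.34 hours


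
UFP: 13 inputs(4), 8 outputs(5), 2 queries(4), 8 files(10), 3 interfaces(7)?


UFP = EI*4 + EO*5 + EQ*4 + ILF*10 + EIF*7
UFP = 13*4 + 8*5 + 2*4 + 8*10 + 3*7
UFP = 52 + 40 + 8 + 80 + 21
UFP = 201

201


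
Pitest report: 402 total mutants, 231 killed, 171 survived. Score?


Mutation score = killed / total * 100
Mutation score = 231 / 402 * 100
Mutation score = 57.46%

57.46%


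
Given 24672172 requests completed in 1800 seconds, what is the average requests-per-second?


Formula: throughput = requests / seconds
throughput = 24672172 / 1800
throughput = 13706.76 requests/second

13706.76 requests/second


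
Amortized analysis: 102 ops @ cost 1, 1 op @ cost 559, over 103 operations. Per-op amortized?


Formula: Amortized cost = Total cost / Operations
Total cost = (102 * 1) + (1 * 559)
Total cost = 102 + 559 = 661
Amortized = 661 / 103 = 6.4175

6.4175


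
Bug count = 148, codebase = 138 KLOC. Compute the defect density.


Defect density = defects / KLOC
Defect density = 148 / 138
Defect density = 1.072 defects/KLOC

1.072 defects/KLOC


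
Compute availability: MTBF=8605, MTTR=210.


Availability = MTBF / (MTBF + MTTR)
Availability = 8605 / (8605 + 210)
Availability = 8605 / 8815
Availability = 97.6177%

97.6177%


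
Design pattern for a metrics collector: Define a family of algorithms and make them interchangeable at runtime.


This matches the Strategy pattern

Strategy


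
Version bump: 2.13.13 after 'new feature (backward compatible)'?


Current: 2.13.13
Change category: 'new feature (backward compatible)' → minor bump
SemVer rule: minor bump → increment MINOR, reset PATCH to 0 (MAJOR unchanged)
New: 2.14.0

2.14.0


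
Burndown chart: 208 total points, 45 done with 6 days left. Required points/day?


Formula: Required rate = Remaining points / Days left
Remaining = 208 - 45 = 163 points
Required rate = 163 / 6 = 27.17 points/day

27.17 points/day


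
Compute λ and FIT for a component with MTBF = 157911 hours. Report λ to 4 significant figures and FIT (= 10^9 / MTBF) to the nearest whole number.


Formula: λ = 1 / MTBF; FIT = λ × 1e9 = 1e9 / MTBF
λ = 1 / 157911 ≈ 6.333e-06 failures/hour
FIT = 1e9 / 157911 ≈ 6333 failures per 1e9 hours (nearest whole number)

λ = 6.333e-06 /h, FIT = 6333


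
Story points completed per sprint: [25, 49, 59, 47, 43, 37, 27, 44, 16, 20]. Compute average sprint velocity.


Formula: Avg velocity = Total points / Number of sprints
Points: [25, 49, 59, 47, 43, 37, 27, 44, 16, 20]
Sum = 25 + 49 + 59 + 47 + 43 + 37 + 27 + 44 + 16 + 20 = 367
Avg velocity = 367 / 10 = 36.7 points/sprint

36.7 points/sprint


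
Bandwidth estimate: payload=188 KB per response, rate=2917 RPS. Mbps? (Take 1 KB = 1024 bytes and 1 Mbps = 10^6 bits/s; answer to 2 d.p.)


Formula: Mbps = payload_bytes * RPS * 8 / 1e6
Payload per request = 188 KB = 188 * 1024 = 192512 bytes
Total bytes/sec = 192512 * 2917 = 561557504
Total bits/sec = 561557504 * 8 = 4492460032
Mbps = 4492460032 / 1e6 = 4492.46

4492.46 Mbps


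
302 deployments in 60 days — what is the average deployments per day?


Formula: deployments per day = releases / days
= 302 / 60
= 5.033 deploys/day
(equivalently, 35.23 deploys/week)

5.033 deploys/day


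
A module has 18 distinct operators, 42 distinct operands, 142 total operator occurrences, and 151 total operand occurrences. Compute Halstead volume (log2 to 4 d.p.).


Formula: V = N * log2(η), where N = N1 + N2 and η = η1 + η2
η = 18 + 42 = 60
N = 142 + 151 = 293
log2(60) ≈ 5.9069
V = 293 * 5.9069 = 1730.72

1730.72


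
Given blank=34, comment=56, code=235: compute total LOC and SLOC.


Total LOC = blank + comment + code
Total LOC = 34 + 56 + 235 = 325
SLOC (source only) = code = 235

Total LOC: 325, SLOC: 235


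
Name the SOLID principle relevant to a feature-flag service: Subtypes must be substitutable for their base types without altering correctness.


This describes the Liskov Substitution Principle (LSP)

Liskov Substitution Principle (LSP)


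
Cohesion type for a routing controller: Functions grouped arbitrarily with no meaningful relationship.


Reasoning: Worst: random grouping
Type: Coincidental cohesion

Coincidental cohesion


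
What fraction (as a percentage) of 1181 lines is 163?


Coverage = covered / total * 100
Coverage = 163 / 1181 * 100
Coverage = 13.8%

13.8%


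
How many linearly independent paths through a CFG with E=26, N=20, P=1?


Formula: V(G) = E - N + 2P
V(G) = 26 - 20 + 2*1
V(G) = 6 + 2
V(G) = 8

8


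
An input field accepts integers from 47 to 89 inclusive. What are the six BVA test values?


Range: [47, 89]
Boundaries: just below min, min, min+1, max-1, max, just above max
Values: [46, 47, 48, 88, 89, 90]

[46, 47, 48, 88, 89, 90]


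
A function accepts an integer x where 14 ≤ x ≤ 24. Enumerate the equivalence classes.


Valid range: [14, 24]
Class 1: x < 14 — invalid
Class 2: 14 ≤ x ≤ 24 — valid
Class 3: x > 24 — invalid
Total equivalence classes: 3

3 equivalence classes


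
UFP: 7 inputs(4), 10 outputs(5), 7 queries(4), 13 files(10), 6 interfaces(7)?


UFP = EI*4 + EO*5 + EQ*4 + ILF*10 + EIF*7
UFP = 7*4 + 10*5 + 7*4 + 13*10 + 6*7
UFP = 28 + 50 + 28 + 130 + 42
UFP = 278

278


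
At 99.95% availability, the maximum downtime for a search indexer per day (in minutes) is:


Formula: allowed downtime = period * (100 - SLA) / 100
Period (day) = 1440 minutes
Unavailability fraction = (100 - 99.95) / 100
Allowed downtime = 1440 * (100 - 99.95) / 100
Allowed downtime = 0.72 minutes

0.72 minutes


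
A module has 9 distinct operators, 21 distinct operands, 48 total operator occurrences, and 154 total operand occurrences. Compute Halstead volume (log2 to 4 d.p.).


Formula: V = N * log2(η), where N = N1 + N2 and η = η1 + η2
η = 9 + 21 = 30
N = 48 + 154 = 202
log2(30) ≈ 4.9069
V = 202 * 4.9069 = 991.19

991.19


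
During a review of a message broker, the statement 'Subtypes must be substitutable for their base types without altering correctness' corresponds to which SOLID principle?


This describes the Liskov Substitution Principle (LSP)

Liskov Substitution Principle (LSP)


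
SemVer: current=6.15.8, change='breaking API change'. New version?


Current: 6.15.8
Change category: 'breaking API change' → major bump
SemVer rule: major bump → increment MAJOR, reset MINOR and PATCH to 0
New: 7.0.0

7.0.0


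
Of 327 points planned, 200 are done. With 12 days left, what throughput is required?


Formula: Required rate = Remaining points / Days left
Remaining = 327 - 200 = 127 points
Required rate = 127 / 12 = 10.58 points/day

10.58 points/day


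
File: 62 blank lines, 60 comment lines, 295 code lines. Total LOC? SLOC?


Total LOC = blank + comment + code
Total LOC = 62 + 60 + 295 = 417
SLOC (source only) = code = 295

Total LOC: 417, SLOC: 295


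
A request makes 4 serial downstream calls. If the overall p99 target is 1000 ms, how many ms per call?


Formula: per_stage = total_budget / stages
per_stage = 1000 / 4
per_stage = 250.0 ms

250.0 ms


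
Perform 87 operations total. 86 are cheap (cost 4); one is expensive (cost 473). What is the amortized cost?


Formula: Amortized cost = Total cost / Operations
Total cost = (86 * 4) + (1 * 473)
Total cost = 344 + 473 = 817
Amortized = 817 / 87 = 9.3908

9.3908


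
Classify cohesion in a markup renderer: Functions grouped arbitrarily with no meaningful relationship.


Reasoning: Worst: random grouping
Type: Coincidental cohesion

Coincidental cohesion


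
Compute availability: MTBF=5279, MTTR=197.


Availability = MTBF / (MTBF + MTTR)
Availability = 5279 / (5279 + 197)
Availability = 5279 / 5476
Availability = 96.4025%

96.4025%


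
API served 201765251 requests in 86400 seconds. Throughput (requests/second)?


Formula: throughput = requests / seconds
throughput = 201765251 / 86400
throughput = 2335.25 requests/second

2335.25 requests/second


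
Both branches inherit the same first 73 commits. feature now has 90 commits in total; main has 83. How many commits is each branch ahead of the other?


Common ancestor: commit #73
feature commits after divergence: 90 - 73 = 17
main commits after divergence: 83 - 73 = 10
feature is 17 commits ahead of main
main is 10 commits ahead of feature

feature ahead: 17, main ahead: 10


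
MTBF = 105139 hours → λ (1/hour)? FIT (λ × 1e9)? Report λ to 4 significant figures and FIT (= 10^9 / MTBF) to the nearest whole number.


Formula: λ = 1 / MTBF; FIT = λ × 1e9 = 1e9 / MTBF
λ = 1 / 105139 ≈ 9.511e-06 failures/hour
FIT = 1e9 / 105139 ≈ 9511 failures per 1e9 hours (nearest whole number)

λ = 9.511e-06 /h, FIT = 9511


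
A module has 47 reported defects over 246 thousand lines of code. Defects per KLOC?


Defect density = defects / KLOC
Defect density = 47 / 246
Defect density = 0.191 defects/KLOC

0.191 defects/KLOC


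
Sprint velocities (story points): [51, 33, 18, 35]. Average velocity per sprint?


Formula: Avg velocity = Total points / Number of sprints
Points: [51, 33, 18, 35]
Sum = 51 + 33 + 18 + 35 = 137
Avg velocity = 137 / 4 = 34.25 points/sprint

34.25 points/sprint


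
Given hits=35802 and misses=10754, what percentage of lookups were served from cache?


Formula: hit rate = hits / (hits + misses) * 100
hit rate = 35802 / (35802 + 10754) * 100
hit rate = 35802 / 46556 * 100
hit rate = 76.9%

76.9%


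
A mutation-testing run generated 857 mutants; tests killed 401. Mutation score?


Mutation score = killed / total * 100
Mutation score = 401 / 857 * 100
Mutation score = 46.79%

46.79%


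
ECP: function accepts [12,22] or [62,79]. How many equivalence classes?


Valid ranges: [12,22] and [62,79]
Class 1: x < 12 — invalid
Class 2: 12 ≤ x ≤ 22 — valid
Class 3: 22 < x < 62 — invalid (gap between ranges)
Class 4: 62 ≤ x ≤ 79 — valid
Class 5: x > 79 — invalid
Total equivalence classes: 5

5 equivalence classes


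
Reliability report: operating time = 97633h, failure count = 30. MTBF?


Formula: MTBF = Total operating time / Number of failures
MTBF = 97633 / 30
MTBF = 3254.43 hours

3254.43 hours


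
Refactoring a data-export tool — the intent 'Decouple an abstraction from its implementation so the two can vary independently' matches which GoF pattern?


This matches the Bridge pattern

Bridge


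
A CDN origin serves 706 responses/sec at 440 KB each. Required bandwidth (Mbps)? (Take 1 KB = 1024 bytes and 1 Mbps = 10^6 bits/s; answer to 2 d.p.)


Formula: Mbps = payload_bytes * RPS * 8 / 1e6
Payload per request = 440 KB = 440 * 1024 = 450560 bytes
Total bytes/sec = 450560 * 706 = 318095360
Total bits/sec = 318095360 * 8 = 2544762880
Mbps = 2544762880 / 1e6 = 2544.76

2544.76 Mbps


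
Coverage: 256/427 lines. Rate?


Coverage = covered / total * 100
Coverage = 256 / 427 * 100
Coverage = 59.95%

59.95%


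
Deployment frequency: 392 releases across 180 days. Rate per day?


Formula: deployments per day = releases / days
= 392 / 180
= 2.178 deploys/day
(equivalently, 15.24 deploys/week)

2.178 deploys/day


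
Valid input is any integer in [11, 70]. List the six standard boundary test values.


Range: [11, 70]
Boundaries: just below min, min, min+1, max-1, max, just above max
Values: [10, 11, 12, 69, 70, 71]

[10, 11, 12, 69, 70, 71]


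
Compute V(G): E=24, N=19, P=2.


Formula: V(G) = E - N + 2P
V(G) = 24 - 19 + 2*2
V(G) = 5 + 4
V(G) = 9

9


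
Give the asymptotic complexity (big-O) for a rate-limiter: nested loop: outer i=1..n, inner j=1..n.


Reasoning: n iterations times n iterations
Complexity: O(n^2)

O(n^2)


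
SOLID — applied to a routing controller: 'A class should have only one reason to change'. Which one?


This describes the Single Responsibility Principle (SRP)

Single Responsibility Principle (SRP)


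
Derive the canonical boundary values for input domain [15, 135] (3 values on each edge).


Range: [15, 135]
Boundaries: just below min, min, min+1, max-1, max, just above max
Values: [14, 15, 16, 134, 135, 136]

[14, 15, 16, 134, 135, 136]


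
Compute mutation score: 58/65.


Mutation score = killed / total * 100
Mutation score = 58 / 65 * 100
Mutation score = 89.23%

89.23%


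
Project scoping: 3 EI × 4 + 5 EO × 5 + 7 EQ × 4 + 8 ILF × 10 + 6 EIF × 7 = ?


UFP = EI*4 + EO*5 + EQ*4 + ILF*10 + EIF*7
UFP = 3*4 + 5*5 + 7*4 + 8*10 + 6*7
UFP = 12 + 25 + 28 + 80 + 42
UFP = 187

187


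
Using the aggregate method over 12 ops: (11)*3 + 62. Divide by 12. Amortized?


Formula: Amortized cost = Total cost / Operations
Total cost = (11 * 3) + (1 * 62)
Total cost = 33 + 62 = 95
Amortized = 95 / 12 = 7.9167

7.9167


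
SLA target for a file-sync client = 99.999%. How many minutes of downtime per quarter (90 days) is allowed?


Formula: allowed downtime = period * (100 - SLA) / 100
Period (quarter (90 days)) = 129600 minutes
Unavailability fraction = (100 - 99.999) / 100
Allowed downtime = 129600 * (100 - 99.999) / 100
Allowed downtime = 1.296 minutes

1.296 minutes


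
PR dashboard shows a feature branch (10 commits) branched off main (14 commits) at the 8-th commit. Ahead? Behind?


Common ancestor: commit #8
feature commits after divergence: 10 - 8 = 2
main commits after divergence: 14 - 8 = 6
feature is 2 commits ahead of main
main is 6 commits ahead of feature

feature ahead: 2, main ahead: 6


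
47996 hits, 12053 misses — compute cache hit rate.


Formula: hit rate = hits / (hits + misses) * 100
hit rate = 47996 / (47996 + 12053) * 100
hit rate = 47996 / 60049 * 100
hit rate = 79.93%

79.93%


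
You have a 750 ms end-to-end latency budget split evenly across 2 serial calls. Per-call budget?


Formula: per_stage = total_budget / stages
per_stage = 750 / 2
per_stage = 375.0 ms

375.0 ms


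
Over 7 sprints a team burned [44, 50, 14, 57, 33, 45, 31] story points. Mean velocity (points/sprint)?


Formula: Avg velocity = Total points / Number of sprints
Points: [44, 50, 14, 57, 33, 45, 31]
Sum = 44 + 50 + 14 + 57 + 33 + 45 + 31 = 274
Avg velocity = 274 / 7 = 39.14 points/sprint

39.14 points/sprint


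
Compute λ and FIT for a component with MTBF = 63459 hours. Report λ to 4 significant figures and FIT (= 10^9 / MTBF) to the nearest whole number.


Formula: λ = 1 / MTBF; FIT = λ × 1e9 = 1e9 / MTBF
λ = 1 / 63459 ≈ 1.576e-05 failures/hour
FIT = 1e9 / 63459 ≈ 15758 failures per 1e9 hours (nearest whole number)

λ = 1.576e-05 /h, FIT = 15758


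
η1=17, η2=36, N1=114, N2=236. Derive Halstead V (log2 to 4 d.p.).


Formula: V = N * log2(η), where N = N1 + N2 and η = η1 + η2
η = 17 + 36 = 53
N = 114 + 236 = 350
log2(53) ≈ 5.7279
V = 350 * 5.7279 = 2004.77

2004.77


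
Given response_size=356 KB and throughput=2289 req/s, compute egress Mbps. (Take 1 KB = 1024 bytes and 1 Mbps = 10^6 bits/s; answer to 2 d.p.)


Formula: Mbps = payload_bytes * RPS * 8 / 1e6
Payload per request = 356 KB = 356 * 1024 = 364544 bytes
Total bytes/sec = 364544 * 2289 = 834441216
Total bits/sec = 834441216 * 8 = 6675529728
Mbps = 6675529728 / 1e6 = 6675.53

6675.53 Mbps


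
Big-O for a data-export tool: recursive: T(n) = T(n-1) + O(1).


Reasoning: linear recursion with constant work per frame
Complexity: O(n)

O(n)


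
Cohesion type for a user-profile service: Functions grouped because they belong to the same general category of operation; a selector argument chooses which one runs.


Reasoning: Grouped by category of activity, not by data or sequence
Type: Logical cohesion

Logical cohesion


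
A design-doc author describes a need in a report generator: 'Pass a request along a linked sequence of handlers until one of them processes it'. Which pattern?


This matches the Chain of Responsibility pattern

Chain of Responsibility


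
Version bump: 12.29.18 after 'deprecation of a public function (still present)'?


Current: 12.29.18
Change category: 'deprecation of a public function (still present)' → minor bump
SemVer rule: minor bump → increment MINOR, reset PATCH to 0 (MAJOR unchanged)
New: 12.30.0

12.30.0


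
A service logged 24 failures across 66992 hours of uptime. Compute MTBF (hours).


Formula: MTBF = Total operating time / Number of failures
MTBF = 66992 / 24
MTBF = 2791.33 hours

2791.33 hours


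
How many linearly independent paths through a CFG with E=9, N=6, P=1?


Formula: V(G) = E - N + 2P
V(G) = 9 - 6 + 2*1
V(G) = 3 + 2
V(G) = 5

5


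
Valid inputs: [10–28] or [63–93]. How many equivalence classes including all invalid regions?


Valid ranges: [10,28] and [63,93]
Class 1: x < 10 — invalid
Class 2: 10 ≤ x ≤ 28 — valid
Class 3: 28 < x < 63 — invalid (gap between ranges)
Class 4: 63 ≤ x ≤ 93 — valid
Class 5: x > 93 — invalid
Total equivalence classes: 5

5 equivalence classes


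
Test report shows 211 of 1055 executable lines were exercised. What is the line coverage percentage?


Coverage = covered / total * 100
Coverage = 211 / 1055 * 100
Coverage = 20.0%

20.0%


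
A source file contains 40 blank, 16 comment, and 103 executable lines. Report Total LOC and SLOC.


Total LOC = blank + comment + code
Total LOC = 40 + 16 + 103 = 159
SLOC (source only) = code = 103

Total LOC: 159, SLOC: 103


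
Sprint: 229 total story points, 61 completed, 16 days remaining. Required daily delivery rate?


Formula: Required rate = Remaining points / Days left
Remaining = 229 - 61 = 168 points
Required rate = 168 / 16 = 10.5 points/day

10.5 points/day


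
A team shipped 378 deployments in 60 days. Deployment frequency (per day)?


Formula: deployments per day = releases / days
= 378 / 60
= 6.3 deploys/day
(equivalently, 44.1 deploys/week)

6.3 deploys/day


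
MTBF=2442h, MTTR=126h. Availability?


Availability = MTBF / (MTBF + MTTR)
Availability = 2442 / (2442 + 126)
Availability = 2442 / 2568
Availability = 95.0935%

95.0935%


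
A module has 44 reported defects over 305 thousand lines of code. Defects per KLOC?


Defect density = defects / KLOC
Defect density = 44 / 305
Defect density = 0.144 defects/KLOC

0.144 defects/KLOC


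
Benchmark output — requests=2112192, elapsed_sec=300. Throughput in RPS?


Formula: throughput = requests / seconds
throughput = 2112192 / 300
throughput = 7040.64 requests/second

7040.64 requests/second
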